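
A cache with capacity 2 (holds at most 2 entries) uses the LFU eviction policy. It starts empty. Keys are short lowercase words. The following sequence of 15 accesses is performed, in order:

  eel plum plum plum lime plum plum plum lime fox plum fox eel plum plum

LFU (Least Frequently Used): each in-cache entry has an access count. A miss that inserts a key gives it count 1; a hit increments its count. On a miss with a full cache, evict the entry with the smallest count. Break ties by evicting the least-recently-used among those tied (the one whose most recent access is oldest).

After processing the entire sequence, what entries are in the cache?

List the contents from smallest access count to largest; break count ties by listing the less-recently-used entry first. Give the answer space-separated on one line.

LFU simulation (capacity=2):
  1. access eel: MISS. Cache: [eel(c=1)]
  2. access plum: MISS. Cache: [eel(c=1) plum(c=1)]
  3. access plum: HIT, count now 2. Cache: [eel(c=1) plum(c=2)]
  4. access plum: HIT, count now 3. Cache: [eel(c=1) plum(c=3)]
  5. access lime: MISS, evict eel(c=1). Cache: [lime(c=1) plum(c=3)]
  6. access plum: HIT, count now 4. Cache: [lime(c=1) plum(c=4)]
  7. access plum: HIT, count now 5. Cache: [lime(c=1) plum(c=5)]
  8. access plum: HIT, count now 6. Cache: [lime(c=1) plum(c=6)]
  9. access lime: HIT, count now 2. Cache: [lime(c=2) plum(c=6)]
  10. access fox: MISS, evict lime(c=2). Cache: [fox(c=1) plum(c=6)]
  11. access plum: HIT, count now 7. Cache: [fox(c=1) plum(c=7)]
  12. access fox: HIT, count now 2. Cache: [fox(c=2) plum(c=7)]
  13. access eel: MISS, evict fox(c=2). Cache: [eel(c=1) plum(c=7)]
  14. access plum: HIT, count now 8. Cache: [eel(c=1) plum(c=8)]
  15. access plum: HIT, count now 9. Cache: [eel(c=1) plum(c=9)]
Total: 10 hits, 5 misses, 3 evictions

Answer: eel plum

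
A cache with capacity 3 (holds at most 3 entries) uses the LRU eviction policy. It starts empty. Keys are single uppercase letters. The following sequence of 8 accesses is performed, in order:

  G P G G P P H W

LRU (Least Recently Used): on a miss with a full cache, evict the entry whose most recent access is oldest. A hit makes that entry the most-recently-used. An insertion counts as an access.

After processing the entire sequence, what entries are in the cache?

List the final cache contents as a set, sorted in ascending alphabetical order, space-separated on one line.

LRU simulation (capacity=3):
  1. access G: MISS. Cache (LRU->MRU): [G]
  2. access P: MISS. Cache (LRU->MRU): [G P]
  3. access G: HIT. Cache (LRU->MRU): [P G]
  4. access G: HIT. Cache (LRU->MRU): [P G]
  5. access P: HIT. Cache (LRU->MRU): [G P]
  6. access P: HIT. Cache (LRU->MRU): [G P]
  7. access H: MISS. Cache (LRU->MRU): [G P H]
  8. access W: MISS, evict G. Cache (LRU->MRU): [P H W]
Total: 4 hits, 4 misses, 1 evictions

Answer: H P W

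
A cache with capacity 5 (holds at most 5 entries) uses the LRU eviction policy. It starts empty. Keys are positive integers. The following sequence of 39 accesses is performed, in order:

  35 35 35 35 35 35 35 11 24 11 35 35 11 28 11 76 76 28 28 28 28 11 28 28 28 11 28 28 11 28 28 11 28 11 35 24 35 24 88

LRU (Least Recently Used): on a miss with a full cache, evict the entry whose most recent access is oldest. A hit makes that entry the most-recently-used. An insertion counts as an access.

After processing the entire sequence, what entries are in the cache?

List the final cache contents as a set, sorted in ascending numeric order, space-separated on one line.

Answer: 11 24 28 35 88

Derivation:
LRU simulation (capacity=5):
  1. access 35: MISS. Cache (LRU->MRU): [35]
  2. access 35: HIT. Cache (LRU->MRU): [35]
  3. access 35: HIT. Cache (LRU->MRU): [35]
  4. access 35: HIT. Cache (LRU->MRU): [35]
  5. access 35: HIT. Cache (LRU->MRU): [35]
  6. access 35: HIT. Cache (LRU->MRU): [35]
  7. access 35: HIT. Cache (LRU->MRU): [35]
  8. access 11: MISS. Cache (LRU->MRU): [35 11]
  9. access 24: MISS. Cache (LRU->MRU): [35 11 24]
  10. access 11: HIT. Cache (LRU->MRU): [35 24 11]
  11. access 35: HIT. Cache (LRU->MRU): [24 11 35]
  12. access 35: HIT. Cache (LRU->MRU): [24 11 35]
  13. access 11: HIT. Cache (LRU->MRU): [24 35 11]
  14. access 28: MISS. Cache (LRU->MRU): [24 35 11 28]
  15. access 11: HIT. Cache (LRU->MRU): [24 35 28 11]
  16. access 76: MISS. Cache (LRU->MRU): [24 35 28 11 76]
  17. access 76: HIT. Cache (LRU->MRU): [24 35 28 11 76]
  18. access 28: HIT. Cache (LRU->MRU): [24 35 11 76 28]
  19. access 28: HIT. Cache (LRU->MRU): [24 35 11 76 28]
  20. access 28: HIT. Cache (LRU->MRU): [24 35 11 76 28]
  21. access 28: HIT. Cache (LRU->MRU): [24 35 11 76 28]
  22. access 11: HIT. Cache (LRU->MRU): [24 35 76 28 11]
  23. access 28: HIT. Cache (LRU->MRU): [24 35 76 11 28]
  24. access 28: HIT. Cache (LRU->MRU): [24 35 76 11 28]
  25. access 28: HIT. Cache (LRU->MRU): [24 35 76 11 28]
  26. access 11: HIT. Cache (LRU->MRU): [24 35 76 28 11]
  27. access 28: HIT. Cache (LRU->MRU): [24 35 76 11 28]
  28. access 28: HIT. Cache (LRU->MRU): [24 35 76 11 28]
  29. access 11: HIT. Cache (LRU->MRU): [24 35 76 28 11]
  30. access 28: HIT. Cache (LRU->MRU): [24 35 76 11 28]
  31. access 28: HIT. Cache (LRU->MRU): [24 35 76 11 28]
  32. access 11: HIT. Cache (LRU->MRU): [24 35 76 28 11]
  33. access 28: HIT. Cache (LRU->MRU): [24 35 76 11 28]
  34. access 11: HIT. Cache (LRU->MRU): [24 35 76 28 11]
  35. access 35: HIT. Cache (LRU->MRU): [24 76 28 11 35]
  36. access 24: HIT. Cache (LRU->MRU): [76 28 11 35 24]
  37. access 35: HIT. Cache (LRU->MRU): [76 28 11 24 35]
  38. access 24: HIT. Cache (LRU->MRU): [76 28 11 35 24]
  39. access 88: MISS, evict 76. Cache (LRU->MRU): [28 11 35 24 88]
Total: 33 hits, 6 misses, 1 evictions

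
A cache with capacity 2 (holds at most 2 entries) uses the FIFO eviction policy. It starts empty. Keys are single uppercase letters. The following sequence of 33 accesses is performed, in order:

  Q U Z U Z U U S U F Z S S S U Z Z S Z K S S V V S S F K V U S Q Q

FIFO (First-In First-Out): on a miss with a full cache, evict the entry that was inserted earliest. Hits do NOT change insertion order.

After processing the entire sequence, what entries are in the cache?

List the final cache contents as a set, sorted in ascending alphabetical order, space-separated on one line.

Answer: Q S

Derivation:
FIFO simulation (capacity=2):
  1. access Q: MISS. Cache (old->new): [Q]
  2. access U: MISS. Cache (old->new): [Q U]
  3. access Z: MISS, evict Q. Cache (old->new): [U Z]
  4. access U: HIT. Cache (old->new): [U Z]
  5. access Z: HIT. Cache (old->new): [U Z]
  6. access U: HIT. Cache (old->new): [U Z]
  7. access U: HIT. Cache (old->new): [U Z]
  8. access S: MISS, evict U. Cache (old->new): [Z S]
  9. access U: MISS, evict Z. Cache (old->new): [S U]
  10. access F: MISS, evict S. Cache (old->new): [U F]
  11. access Z: MISS, evict U. Cache (old->new): [F Z]
  12. access S: MISS, evict F. Cache (old->new): [Z S]
  13. access S: HIT. Cache (old->new): [Z S]
  14. access S: HIT. Cache (old->new): [Z S]
  15. access U: MISS, evict Z. Cache (old->new): [S U]
  16. access Z: MISS, evict S. Cache (old->new): [U Z]
  17. access Z: HIT. Cache (old->new): [U Z]
  18. access S: MISS, evict U. Cache (old->new): [Z S]
  19. access Z: HIT. Cache (old->new): [Z S]
  20. access K: MISS, evict Z. Cache (old->new): [S K]
  21. access S: HIT. Cache (old->new): [S K]
  22. access S: HIT. Cache (old->new): [S K]
  23. access V: MISS, evict S. Cache (old->new): [K V]
  24. access V: HIT. Cache (old->new): [K V]
  25. access S: MISS, evict K. Cache (old->new): [V S]
  26. access S: HIT. Cache (old->new): [V S]
  27. access F: MISS, evict V. Cache (old->new): [S F]
  28. access K: MISS, evict S. Cache (old->new): [F K]
  29. access V: MISS, evict F. Cache (old->new): [K V]
  30. access U: MISS, evict K. Cache (old->new): [V U]
  31. access S: MISS, evict V. Cache (old->new): [U S]
  32. access Q: MISS, evict U. Cache (old->new): [S Q]
  33. access Q: HIT. Cache (old->new): [S Q]
Total: 13 hits, 20 misses, 18 evictions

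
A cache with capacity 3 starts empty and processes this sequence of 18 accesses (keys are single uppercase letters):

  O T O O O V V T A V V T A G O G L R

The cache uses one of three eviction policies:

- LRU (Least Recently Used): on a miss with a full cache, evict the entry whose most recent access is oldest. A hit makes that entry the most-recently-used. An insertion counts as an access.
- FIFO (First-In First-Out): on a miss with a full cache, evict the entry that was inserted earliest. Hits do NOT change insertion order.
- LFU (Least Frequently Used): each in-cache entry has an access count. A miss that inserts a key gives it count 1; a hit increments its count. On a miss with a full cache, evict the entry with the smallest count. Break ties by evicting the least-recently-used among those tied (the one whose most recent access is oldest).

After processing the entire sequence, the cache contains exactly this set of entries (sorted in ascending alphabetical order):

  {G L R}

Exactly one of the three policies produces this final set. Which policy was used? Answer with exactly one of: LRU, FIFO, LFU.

Answer: LRU

Derivation:
Simulating under each policy and comparing final sets:
  LRU: final set = {G L R} -> MATCHES target
  FIFO: final set = {L O R} -> differs
  LFU: final set = {O R T} -> differs
Only LRU produces the target set.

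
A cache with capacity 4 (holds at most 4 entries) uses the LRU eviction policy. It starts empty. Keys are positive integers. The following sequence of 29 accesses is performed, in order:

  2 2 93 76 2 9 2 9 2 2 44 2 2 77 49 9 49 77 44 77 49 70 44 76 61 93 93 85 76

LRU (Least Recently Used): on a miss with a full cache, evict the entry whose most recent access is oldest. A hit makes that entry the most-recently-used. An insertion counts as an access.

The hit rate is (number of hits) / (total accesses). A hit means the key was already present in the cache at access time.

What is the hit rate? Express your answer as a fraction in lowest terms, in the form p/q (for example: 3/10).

LRU simulation (capacity=4):
  1. access 2: MISS. Cache (LRU->MRU): [2]
  2. access 2: HIT. Cache (LRU->MRU): [2]
  3. access 93: MISS. Cache (LRU->MRU): [2 93]
  4. access 76: MISS. Cache (LRU->MRU): [2 93 76]
  5. access 2: HIT. Cache (LRU->MRU): [93 76 2]
  6. access 9: MISS. Cache (LRU->MRU): [93 76 2 9]
  7. access 2: HIT. Cache (LRU->MRU): [93 76 9 2]
  8. access 9: HIT. Cache (LRU->MRU): [93 76 2 9]
  9. access 2: HIT. Cache (LRU->MRU): [93 76 9 2]
  10. access 2: HIT. Cache (LRU->MRU): [93 76 9 2]
  11. access 44: MISS, evict 93. Cache (LRU->MRU): [76 9 2 44]
  12. access 2: HIT. Cache (LRU->MRU): [76 9 44 2]
  13. access 2: HIT. Cache (LRU->MRU): [76 9 44 2]
  14. access 77: MISS, evict 76. Cache (LRU->MRU): [9 44 2 77]
  15. access 49: MISS, evict 9. Cache (LRU->MRU): [44 2 77 49]
  16. access 9: MISS, evict 44. Cache (LRU->MRU): [2 77 49 9]
  17. access 49: HIT. Cache (LRU->MRU): [2 77 9 49]
  18. access 77: HIT. Cache (LRU->MRU): [2 9 49 77]
  19. access 44: MISS, evict 2. Cache (LRU->MRU): [9 49 77 44]
  20. access 77: HIT. Cache (LRU->MRU): [9 49 44 77]
  21. access 49: HIT. Cache (LRU->MRU): [9 44 77 49]
  22. access 70: MISS, evict 9. Cache (LRU->MRU): [44 77 49 70]
  23. access 44: HIT. Cache (LRU->MRU): [77 49 70 44]
  24. access 76: MISS, evict 77. Cache (LRU->MRU): [49 70 44 76]
  25. access 61: MISS, evict 49. Cache (LRU->MRU): [70 44 76 61]
  26. access 93: MISS, evict 70. Cache (LRU->MRU): [44 76 61 93]
  27. access 93: HIT. Cache (LRU->MRU): [44 76 61 93]
  28. access 85: MISS, evict 44. Cache (LRU->MRU): [76 61 93 85]
  29. access 76: HIT. Cache (LRU->MRU): [61 93 85 76]
Total: 15 hits, 14 misses, 10 evictions

Hit rate = 15/29

Answer: 15/29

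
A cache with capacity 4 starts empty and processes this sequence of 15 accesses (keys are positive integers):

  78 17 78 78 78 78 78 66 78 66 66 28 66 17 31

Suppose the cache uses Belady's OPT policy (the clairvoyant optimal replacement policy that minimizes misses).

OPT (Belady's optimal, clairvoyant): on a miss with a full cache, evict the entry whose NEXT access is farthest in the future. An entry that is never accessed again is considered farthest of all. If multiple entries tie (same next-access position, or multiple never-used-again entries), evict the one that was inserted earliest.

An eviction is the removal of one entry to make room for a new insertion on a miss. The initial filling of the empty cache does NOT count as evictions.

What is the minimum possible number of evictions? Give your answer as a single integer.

OPT (Belady) simulation (capacity=4):
  1. access 78: MISS. Cache: [78]
  2. access 17: MISS. Cache: [78 17]
  3. access 78: HIT. Next use of 78: step 4. Cache: [78 17]
  4. access 78: HIT. Next use of 78: step 5. Cache: [78 17]
  5. access 78: HIT. Next use of 78: step 6. Cache: [78 17]
  6. access 78: HIT. Next use of 78: step 7. Cache: [78 17]
  7. access 78: HIT. Next use of 78: step 9. Cache: [78 17]
  8. access 66: MISS. Cache: [78 17 66]
  9. access 78: HIT. Next use of 78: never. Cache: [78 17 66]
  10. access 66: HIT. Next use of 66: step 11. Cache: [78 17 66]
  11. access 66: HIT. Next use of 66: step 13. Cache: [78 17 66]
  12. access 28: MISS. Cache: [78 17 66 28]
  13. access 66: HIT. Next use of 66: never. Cache: [78 17 66 28]
  14. access 17: HIT. Next use of 17: never. Cache: [78 17 66 28]
  15. access 31: MISS, evict 78 (next use: never). Cache: [17 66 28 31]
Total: 10 hits, 5 misses, 1 evictions

Answer: 1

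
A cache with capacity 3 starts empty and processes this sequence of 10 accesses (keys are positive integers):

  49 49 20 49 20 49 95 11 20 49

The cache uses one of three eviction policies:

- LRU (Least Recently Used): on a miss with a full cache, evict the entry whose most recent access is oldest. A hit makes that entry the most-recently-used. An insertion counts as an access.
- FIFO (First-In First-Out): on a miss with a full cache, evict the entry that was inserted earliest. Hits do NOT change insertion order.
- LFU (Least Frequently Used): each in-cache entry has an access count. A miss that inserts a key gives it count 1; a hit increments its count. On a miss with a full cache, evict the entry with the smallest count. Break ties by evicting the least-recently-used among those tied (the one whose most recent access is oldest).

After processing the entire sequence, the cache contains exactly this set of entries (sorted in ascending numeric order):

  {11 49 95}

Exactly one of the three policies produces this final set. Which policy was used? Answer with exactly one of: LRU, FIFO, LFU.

Answer: FIFO

Derivation:
Simulating under each policy and comparing final sets:
  LRU: final set = {11 20 49} -> differs
  FIFO: final set = {11 49 95} -> MATCHES target
  LFU: final set = {11 20 49} -> differs
Only FIFO produces the target set.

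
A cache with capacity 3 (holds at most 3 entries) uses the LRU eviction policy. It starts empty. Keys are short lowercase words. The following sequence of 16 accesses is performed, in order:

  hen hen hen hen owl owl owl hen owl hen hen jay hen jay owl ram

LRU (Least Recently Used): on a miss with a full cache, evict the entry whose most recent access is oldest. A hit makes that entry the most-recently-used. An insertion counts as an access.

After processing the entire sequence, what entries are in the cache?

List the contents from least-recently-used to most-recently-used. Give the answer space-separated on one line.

LRU simulation (capacity=3):
  1. access hen: MISS. Cache (LRU->MRU): [hen]
  2. access hen: HIT. Cache (LRU->MRU): [hen]
  3. access hen: HIT. Cache (LRU->MRU): [hen]
  4. access hen: HIT. Cache (LRU->MRU): [hen]
  5. access owl: MISS. Cache (LRU->MRU): [hen owl]
  6. access owl: HIT. Cache (LRU->MRU): [hen owl]
  7. access owl: HIT. Cache (LRU->MRU): [hen owl]
  8. access hen: HIT. Cache (LRU->MRU): [owl hen]
  9. access owl: HIT. Cache (LRU->MRU): [hen owl]
  10. access hen: HIT. Cache (LRU->MRU): [owl hen]
  11. access hen: HIT. Cache (LRU->MRU): [owl hen]
  12. access jay: MISS. Cache (LRU->MRU): [owl hen jay]
  13. access hen: HIT. Cache (LRU->MRU): [owl jay hen]
  14. access jay: HIT. Cache (LRU->MRU): [owl hen jay]
  15. access owl: HIT. Cache (LRU->MRU): [hen jay owl]
  16. access ram: MISS, evict hen. Cache (LRU->MRU): [jay owl ram]
Total: 12 hits, 4 misses, 1 evictions

Answer: jay owl ram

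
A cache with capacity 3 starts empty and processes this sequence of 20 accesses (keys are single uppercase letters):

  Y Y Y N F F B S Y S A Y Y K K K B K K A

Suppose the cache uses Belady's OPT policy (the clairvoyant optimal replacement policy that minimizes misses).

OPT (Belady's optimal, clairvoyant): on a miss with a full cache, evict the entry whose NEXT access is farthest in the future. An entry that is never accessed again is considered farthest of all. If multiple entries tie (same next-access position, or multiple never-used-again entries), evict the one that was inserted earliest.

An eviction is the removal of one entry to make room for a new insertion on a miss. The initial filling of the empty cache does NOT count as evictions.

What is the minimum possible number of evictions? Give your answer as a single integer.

Answer: 4

Derivation:
OPT (Belady) simulation (capacity=3):
  1. access Y: MISS. Cache: [Y]
  2. access Y: HIT. Next use of Y: step 3. Cache: [Y]
  3. access Y: HIT. Next use of Y: step 9. Cache: [Y]
  4. access N: MISS. Cache: [Y N]
  5. access F: MISS. Cache: [Y N F]
  6. access F: HIT. Next use of F: never. Cache: [Y N F]
  7. access B: MISS, evict N (next use: never). Cache: [Y F B]
  8. access S: MISS, evict F (next use: never). Cache: [Y B S]
  9. access Y: HIT. Next use of Y: step 12. Cache: [Y B S]
  10. access S: HIT. Next use of S: never. Cache: [Y B S]
  11. access A: MISS, evict S (next use: never). Cache: [Y B A]
  12. access Y: HIT. Next use of Y: step 13. Cache: [Y B A]
  13. access Y: HIT. Next use of Y: never. Cache: [Y B A]
  14. access K: MISS, evict Y (next use: never). Cache: [B A K]
  15. access K: HIT. Next use of K: step 16. Cache: [B A K]
  16. access K: HIT. Next use of K: step 18. Cache: [B A K]
  17. access B: HIT. Next use of B: never. Cache: [B A K]
  18. access K: HIT. Next use of K: step 19. Cache: [B A K]
  19. access K: HIT. Next use of K: never. Cache: [B A K]
  20. access A: HIT. Next use of A: never. Cache: [B A K]
Total: 13 hits, 7 misses, 4 evictions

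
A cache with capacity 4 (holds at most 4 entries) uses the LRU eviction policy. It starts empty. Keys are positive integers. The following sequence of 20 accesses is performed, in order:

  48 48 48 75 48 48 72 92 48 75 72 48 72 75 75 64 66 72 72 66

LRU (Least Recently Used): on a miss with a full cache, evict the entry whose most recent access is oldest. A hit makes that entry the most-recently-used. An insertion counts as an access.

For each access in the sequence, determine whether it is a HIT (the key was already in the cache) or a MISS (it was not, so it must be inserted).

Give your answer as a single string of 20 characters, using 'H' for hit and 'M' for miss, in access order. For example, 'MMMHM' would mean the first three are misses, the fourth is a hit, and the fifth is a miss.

LRU simulation (capacity=4):
  1. access 48: MISS. Cache (LRU->MRU): [48]
  2. access 48: HIT. Cache (LRU->MRU): [48]
  3. access 48: HIT. Cache (LRU->MRU): [48]
  4. access 75: MISS. Cache (LRU->MRU): [48 75]
  5. access 48: HIT. Cache (LRU->MRU): [75 48]
  6. access 48: HIT. Cache (LRU->MRU): [75 48]
  7. access 72: MISS. Cache (LRU->MRU): [75 48 72]
  8. access 92: MISS. Cache (LRU->MRU): [75 48 72 92]
  9. access 48: HIT. Cache (LRU->MRU): [75 72 92 48]
  10. access 75: HIT. Cache (LRU->MRU): [72 92 48 75]
  11. access 72: HIT. Cache (LRU->MRU): [92 48 75 72]
  12. access 48: HIT. Cache (LRU->MRU): [92 75 72 48]
  13. access 72: HIT. Cache (LRU->MRU): [92 75 48 72]
  14. access 75: HIT. Cache (LRU->MRU): [92 48 72 75]
  15. access 75: HIT. Cache (LRU->MRU): [92 48 72 75]
  16. access 64: MISS, evict 92. Cache (LRU->MRU): [48 72 75 64]
  17. access 66: MISS, evict 48. Cache (LRU->MRU): [72 75 64 66]
  18. access 72: HIT. Cache (LRU->MRU): [75 64 66 72]
  19. access 72: HIT. Cache (LRU->MRU): [75 64 66 72]
  20. access 66: HIT. Cache (LRU->MRU): [75 64 72 66]
Total: 14 hits, 6 misses, 2 evictions

Answer: MHHMHHMMHHHHHHHMMHHH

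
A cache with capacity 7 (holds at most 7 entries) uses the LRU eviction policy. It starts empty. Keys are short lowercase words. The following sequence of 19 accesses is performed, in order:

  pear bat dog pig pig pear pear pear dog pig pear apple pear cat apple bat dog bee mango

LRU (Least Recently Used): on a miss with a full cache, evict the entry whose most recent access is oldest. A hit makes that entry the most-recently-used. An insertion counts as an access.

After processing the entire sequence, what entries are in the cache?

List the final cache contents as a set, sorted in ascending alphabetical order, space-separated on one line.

Answer: apple bat bee cat dog mango pear

Derivation:
LRU simulation (capacity=7):
  1. access pear: MISS. Cache (LRU->MRU): [pear]
  2. access bat: MISS. Cache (LRU->MRU): [pear bat]
  3. access dog: MISS. Cache (LRU->MRU): [pear bat dog]
  4. access pig: MISS. Cache (LRU->MRU): [pear bat dog pig]
  5. access pig: HIT. Cache (LRU->MRU): [pear bat dog pig]
  6. access pear: HIT. Cache (LRU->MRU): [bat dog pig pear]
  7. access pear: HIT. Cache (LRU->MRU): [bat dog pig pear]
  8. access pear: HIT. Cache (LRU->MRU): [bat dog pig pear]
  9. access dog: HIT. Cache (LRU->MRU): [bat pig pear dog]
  10. access pig: HIT. Cache (LRU->MRU): [bat pear dog pig]
  11. access pear: HIT. Cache (LRU->MRU): [bat dog pig pear]
  12. access apple: MISS. Cache (LRU->MRU): [bat dog pig pear apple]
  13. access pear: HIT. Cache (LRU->MRU): [bat dog pig apple pear]
  14. access cat: MISS. Cache (LRU->MRU): [bat dog pig apple pear cat]
  15. access apple: HIT. Cache (LRU->MRU): [bat dog pig pear cat apple]
  16. access bat: HIT. Cache (LRU->MRU): [dog pig pear cat apple bat]
  17. access dog: HIT. Cache (LRU->MRU): [pig pear cat apple bat dog]
  18. access bee: MISS. Cache (LRU->MRU): [pig pear cat apple bat dog bee]
  19. access mango: MISS, evict pig. Cache (LRU->MRU): [pear cat apple bat dog bee mango]
Total: 11 hits, 8 misses, 1 evictions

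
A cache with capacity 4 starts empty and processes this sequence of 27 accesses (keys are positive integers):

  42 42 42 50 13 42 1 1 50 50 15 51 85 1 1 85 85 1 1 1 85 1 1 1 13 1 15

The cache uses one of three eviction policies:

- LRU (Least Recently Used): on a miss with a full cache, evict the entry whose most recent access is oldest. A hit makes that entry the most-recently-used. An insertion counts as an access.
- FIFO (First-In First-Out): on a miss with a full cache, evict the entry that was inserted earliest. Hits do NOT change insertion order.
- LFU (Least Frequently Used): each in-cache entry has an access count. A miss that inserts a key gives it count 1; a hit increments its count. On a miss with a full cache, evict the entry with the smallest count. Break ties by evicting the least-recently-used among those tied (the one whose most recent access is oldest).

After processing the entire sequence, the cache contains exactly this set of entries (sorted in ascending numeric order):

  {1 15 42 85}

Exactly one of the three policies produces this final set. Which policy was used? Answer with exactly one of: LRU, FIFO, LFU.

Simulating under each policy and comparing final sets:
  LRU: final set = {1 13 15 85} -> differs
  FIFO: final set = {1 13 15 85} -> differs
  LFU: final set = {1 15 42 85} -> MATCHES target
Only LFU produces the target set.

Answer: LFU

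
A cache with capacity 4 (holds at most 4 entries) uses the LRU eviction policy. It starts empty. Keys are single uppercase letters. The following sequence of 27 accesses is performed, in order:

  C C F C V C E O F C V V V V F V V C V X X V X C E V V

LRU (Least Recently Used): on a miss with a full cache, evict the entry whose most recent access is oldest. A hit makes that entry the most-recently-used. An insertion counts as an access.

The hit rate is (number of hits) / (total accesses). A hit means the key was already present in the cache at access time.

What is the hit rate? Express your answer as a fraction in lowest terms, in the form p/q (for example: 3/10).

LRU simulation (capacity=4):
  1. access C: MISS. Cache (LRU->MRU): [C]
  2. access C: HIT. Cache (LRU->MRU): [C]
  3. access F: MISS. Cache (LRU->MRU): [C F]
  4. access C: HIT. Cache (LRU->MRU): [F C]
  5. access V: MISS. Cache (LRU->MRU): [F C V]
  6. access C: HIT. Cache (LRU->MRU): [F V C]
  7. access E: MISS. Cache (LRU->MRU): [F V C E]
  8. access O: MISS, evict F. Cache (LRU->MRU): [V C E O]
  9. access F: MISS, evict V. Cache (LRU->MRU): [C E O F]
  10. access C: HIT. Cache (LRU->MRU): [E O F C]
  11. access V: MISS, evict E. Cache (LRU->MRU): [O F C V]
  12. access V: HIT. Cache (LRU->MRU): [O F C V]
  13. access V: HIT. Cache (LRU->MRU): [O F C V]
  14. access V: HIT. Cache (LRU->MRU): [O F C V]
  15. access F: HIT. Cache (LRU->MRU): [O C V F]
  16. access V: HIT. Cache (LRU->MRU): [O C F V]
  17. access V: HIT. Cache (LRU->MRU): [O C F V]
  18. access C: HIT. Cache (LRU->MRU): [O F V C]
  19. access V: HIT. Cache (LRU->MRU): [O F C V]
  20. access X: MISS, evict O. Cache (LRU->MRU): [F C V X]
  21. access X: HIT. Cache (LRU->MRU): [F C V X]
  22. access V: HIT. Cache (LRU->MRU): [F C X V]
  23. access X: HIT. Cache (LRU->MRU): [F C V X]
  24. access C: HIT. Cache (LRU->MRU): [F V X C]
  25. access E: MISS, evict F. Cache (LRU->MRU): [V X C E]
  26. access V: HIT. Cache (LRU->MRU): [X C E V]
  27. access V: HIT. Cache (LRU->MRU): [X C E V]
Total: 18 hits, 9 misses, 5 evictions

Hit rate = 18/27 = 2/3

Answer: 2/3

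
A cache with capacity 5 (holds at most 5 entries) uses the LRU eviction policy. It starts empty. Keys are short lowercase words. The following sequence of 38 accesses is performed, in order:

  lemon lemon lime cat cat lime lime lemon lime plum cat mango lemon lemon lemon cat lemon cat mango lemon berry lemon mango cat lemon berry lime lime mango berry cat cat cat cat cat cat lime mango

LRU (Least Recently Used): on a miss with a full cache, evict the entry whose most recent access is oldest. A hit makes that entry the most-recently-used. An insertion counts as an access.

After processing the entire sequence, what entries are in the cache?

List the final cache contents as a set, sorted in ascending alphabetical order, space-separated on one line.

LRU simulation (capacity=5):
  1. access lemon: MISS. Cache (LRU->MRU): [lemon]
  2. access lemon: HIT. Cache (LRU->MRU): [lemon]
  3. access lime: MISS. Cache (LRU->MRU): [lemon lime]
  4. access cat: MISS. Cache (LRU->MRU): [lemon lime cat]
  5. access cat: HIT. Cache (LRU->MRU): [lemon lime cat]
  6. access lime: HIT. Cache (LRU->MRU): [lemon cat lime]
  7. access lime: HIT. Cache (LRU->MRU): [lemon cat lime]
  8. access lemon: HIT. Cache (LRU->MRU): [cat lime lemon]
  9. access lime: HIT. Cache (LRU->MRU): [cat lemon lime]
  10. access plum: MISS. Cache (LRU->MRU): [cat lemon lime plum]
  11. access cat: HIT. Cache (LRU->MRU): [lemon lime plum cat]
  12. access mango: MISS. Cache (LRU->MRU): [lemon lime plum cat mango]
  13. access lemon: HIT. Cache (LRU->MRU): [lime plum cat mango lemon]
  14. access lemon: HIT. Cache (LRU->MRU): [lime plum cat mango lemon]
  15. access lemon: HIT. Cache (LRU->MRU): [lime plum cat mango lemon]
  16. access cat: HIT. Cache (LRU->MRU): [lime plum mango lemon cat]
  17. access lemon: HIT. Cache (LRU->MRU): [lime plum mango cat lemon]
  18. access cat: HIT. Cache (LRU->MRU): [lime plum mango lemon cat]
  19. access mango: HIT. Cache (LRU->MRU): [lime plum lemon cat mango]
  20. access lemon: HIT. Cache (LRU->MRU): [lime plum cat mango lemon]
  21. access berry: MISS, evict lime. Cache (LRU->MRU): [plum cat mango lemon berry]
  22. access lemon: HIT. Cache (LRU->MRU): [plum cat mango berry lemon]
  23. access mango: HIT. Cache (LRU->MRU): [plum cat berry lemon mango]
  24. access cat: HIT. Cache (LRU->MRU): [plum berry lemon mango cat]
  25. access lemon: HIT. Cache (LRU->MRU): [plum berry mango cat lemon]
  26. access berry: HIT. Cache (LRU->MRU): [plum mango cat lemon berry]
  27. access lime: MISS, evict plum. Cache (LRU->MRU): [mango cat lemon berry lime]
  28. access lime: HIT. Cache (LRU->MRU): [mango cat lemon berry lime]
  29. access mango: HIT. Cache (LRU->MRU): [cat lemon berry lime mango]
  30. access berry: HIT. Cache (LRU->MRU): [cat lemon lime mango berry]
  31. access cat: HIT. Cache (LRU->MRU): [lemon lime mango berry cat]
  32. access cat: HIT. Cache (LRU->MRU): [lemon lime mango berry cat]
  33. access cat: HIT. Cache (LRU->MRU): [lemon lime mango berry cat]
  34. access cat: HIT. Cache (LRU->MRU): [lemon lime mango berry cat]
  35. access cat: HIT. Cache (LRU->MRU): [lemon lime mango berry cat]
  36. access cat: HIT. Cache (LRU->MRU): [lemon lime mango berry cat]
  37. access lime: HIT. Cache (LRU->MRU): [lemon mango berry cat lime]
  38. access mango: HIT. Cache (LRU->MRU): [lemon berry cat lime mango]
Total: 31 hits, 7 misses, 2 evictions

Answer: berry cat lemon lime mango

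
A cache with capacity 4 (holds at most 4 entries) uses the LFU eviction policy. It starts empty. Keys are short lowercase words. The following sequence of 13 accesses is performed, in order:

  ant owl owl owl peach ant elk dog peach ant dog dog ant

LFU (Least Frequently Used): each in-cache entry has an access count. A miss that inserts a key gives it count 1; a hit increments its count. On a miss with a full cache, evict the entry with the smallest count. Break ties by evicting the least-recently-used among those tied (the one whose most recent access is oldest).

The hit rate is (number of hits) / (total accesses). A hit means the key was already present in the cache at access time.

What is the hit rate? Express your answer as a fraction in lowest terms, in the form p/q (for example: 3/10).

Answer: 7/13

Derivation:
LFU simulation (capacity=4):
  1. access ant: MISS. Cache: [ant(c=1)]
  2. access owl: MISS. Cache: [ant(c=1) owl(c=1)]
  3. access owl: HIT, count now 2. Cache: [ant(c=1) owl(c=2)]
  4. access owl: HIT, count now 3. Cache: [ant(c=1) owl(c=3)]
  5. access peach: MISS. Cache: [ant(c=1) peach(c=1) owl(c=3)]
  6. access ant: HIT, count now 2. Cache: [peach(c=1) ant(c=2) owl(c=3)]
  7. access elk: MISS. Cache: [peach(c=1) elk(c=1) ant(c=2) owl(c=3)]
  8. access dog: MISS, evict peach(c=1). Cache: [elk(c=1) dog(c=1) ant(c=2) owl(c=3)]
  9. access peach: MISS, evict elk(c=1). Cache: [dog(c=1) peach(c=1) ant(c=2) owl(c=3)]
  10. access ant: HIT, count now 3. Cache: [dog(c=1) peach(c=1) owl(c=3) ant(c=3)]
  11. access dog: HIT, count now 2. Cache: [peach(c=1) dog(c=2) owl(c=3) ant(c=3)]
  12. access dog: HIT, count now 3. Cache: [peach(c=1) owl(c=3) ant(c=3) dog(c=3)]
  13. access ant: HIT, count now 4. Cache: [peach(c=1) owl(c=3) dog(c=3) ant(c=4)]
Total: 7 hits, 6 misses, 2 evictions

Hit rate = 7/13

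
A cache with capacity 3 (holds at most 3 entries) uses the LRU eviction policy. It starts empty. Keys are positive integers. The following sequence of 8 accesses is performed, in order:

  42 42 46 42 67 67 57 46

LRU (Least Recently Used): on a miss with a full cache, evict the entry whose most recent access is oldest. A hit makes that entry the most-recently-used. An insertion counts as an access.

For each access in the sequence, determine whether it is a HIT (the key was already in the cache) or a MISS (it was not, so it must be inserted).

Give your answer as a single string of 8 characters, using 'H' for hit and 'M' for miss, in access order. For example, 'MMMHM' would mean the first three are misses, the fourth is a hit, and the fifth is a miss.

Answer: MHMHMHMM

Derivation:
LRU simulation (capacity=3):
  1. access 42: MISS. Cache (LRU->MRU): [42]
  2. access 42: HIT. Cache (LRU->MRU): [42]
  3. access 46: MISS. Cache (LRU->MRU): [42 46]
  4. access 42: HIT. Cache (LRU->MRU): [46 42]
  5. access 67: MISS. Cache (LRU->MRU): [46 42 67]
  6. access 67: HIT. Cache (LRU->MRU): [46 42 67]
  7. access 57: MISS, evict 46. Cache (LRU->MRU): [42 67 57]
  8. access 46: MISS, evict 42. Cache (LRU->MRU): [67 57 46]
Total: 3 hits, 5 misses, 2 evictions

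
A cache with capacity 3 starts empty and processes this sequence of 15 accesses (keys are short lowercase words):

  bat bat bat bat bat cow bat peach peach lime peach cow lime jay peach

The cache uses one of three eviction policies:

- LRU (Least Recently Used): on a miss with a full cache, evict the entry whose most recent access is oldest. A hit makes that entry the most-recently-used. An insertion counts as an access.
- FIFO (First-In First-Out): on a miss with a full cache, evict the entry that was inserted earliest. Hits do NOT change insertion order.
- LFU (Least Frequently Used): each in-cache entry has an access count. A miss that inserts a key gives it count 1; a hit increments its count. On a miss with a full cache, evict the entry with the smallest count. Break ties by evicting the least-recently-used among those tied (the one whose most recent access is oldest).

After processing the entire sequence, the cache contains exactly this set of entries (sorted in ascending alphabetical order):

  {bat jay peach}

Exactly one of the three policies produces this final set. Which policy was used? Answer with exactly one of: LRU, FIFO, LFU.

Simulating under each policy and comparing final sets:
  LRU: final set = {jay lime peach} -> differs
  FIFO: final set = {jay lime peach} -> differs
  LFU: final set = {bat jay peach} -> MATCHES target
Only LFU produces the target set.

Answer: LFU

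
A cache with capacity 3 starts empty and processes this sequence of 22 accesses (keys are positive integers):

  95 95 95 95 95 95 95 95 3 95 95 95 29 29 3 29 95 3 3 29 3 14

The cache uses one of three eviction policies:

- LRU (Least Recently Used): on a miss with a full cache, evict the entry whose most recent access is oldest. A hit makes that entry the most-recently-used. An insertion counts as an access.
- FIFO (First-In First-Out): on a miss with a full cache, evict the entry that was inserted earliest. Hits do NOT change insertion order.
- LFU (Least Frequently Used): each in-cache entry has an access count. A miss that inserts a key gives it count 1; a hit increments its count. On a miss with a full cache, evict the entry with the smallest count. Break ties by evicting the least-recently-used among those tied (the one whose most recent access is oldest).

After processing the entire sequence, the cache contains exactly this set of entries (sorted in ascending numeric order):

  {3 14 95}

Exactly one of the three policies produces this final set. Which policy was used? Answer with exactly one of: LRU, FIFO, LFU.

Answer: LFU

Derivation:
Simulating under each policy and comparing final sets:
  LRU: final set = {3 14 29} -> differs
  FIFO: final set = {3 14 29} -> differs
  LFU: final set = {3 14 95} -> MATCHES target
Only LFU produces the target set.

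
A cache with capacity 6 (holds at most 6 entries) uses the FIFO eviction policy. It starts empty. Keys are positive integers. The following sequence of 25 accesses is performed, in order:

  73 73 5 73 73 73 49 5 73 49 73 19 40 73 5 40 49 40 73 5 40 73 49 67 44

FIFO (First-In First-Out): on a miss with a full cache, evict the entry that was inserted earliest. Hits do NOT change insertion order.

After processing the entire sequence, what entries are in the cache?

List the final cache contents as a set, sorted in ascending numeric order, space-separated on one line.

Answer: 5 19 40 44 49 67

Derivation:
FIFO simulation (capacity=6):
  1. access 73: MISS. Cache (old->new): [73]
  2. access 73: HIT. Cache (old->new): [73]
  3. access 5: MISS. Cache (old->new): [73 5]
  4. access 73: HIT. Cache (old->new): [73 5]
  5. access 73: HIT. Cache (old->new): [73 5]
  6. access 73: HIT. Cache (old->new): [73 5]
  7. access 49: MISS. Cache (old->new): [73 5 49]
  8. access 5: HIT. Cache (old->new): [73 5 49]
  9. access 73: HIT. Cache (old->new): [73 5 49]
  10. access 49: HIT. Cache (old->new): [73 5 49]
  11. access 73: HIT. Cache (old->new): [73 5 49]
  12. access 19: MISS. Cache (old->new): [73 5 49 19]
  13. access 40: MISS. Cache (old->new): [73 5 49 19 40]
  14. access 73: HIT. Cache (old->new): [73 5 49 19 40]
  15. access 5: HIT. Cache (old->new): [73 5 49 19 40]
  16. access 40: HIT. Cache (old->new): [73 5 49 19 40]
  17. access 49: HIT. Cache (old->new): [73 5 49 19 40]
  18. access 40: HIT. Cache (old->new): [73 5 49 19 40]
  19. access 73: HIT. Cache (old->new): [73 5 49 19 40]
  20. access 5: HIT. Cache (old->new): [73 5 49 19 40]
  21. access 40: HIT. Cache (old->new): [73 5 49 19 40]
  22. access 73: HIT. Cache (old->new): [73 5 49 19 40]
  23. access 49: HIT. Cache (old->new): [73 5 49 19 40]
  24. access 67: MISS. Cache (old->new): [73 5 49 19 40 67]
  25. access 44: MISS, evict 73. Cache (old->new): [5 49 19 40 67 44]
Total: 18 hits, 7 misses, 1 evictions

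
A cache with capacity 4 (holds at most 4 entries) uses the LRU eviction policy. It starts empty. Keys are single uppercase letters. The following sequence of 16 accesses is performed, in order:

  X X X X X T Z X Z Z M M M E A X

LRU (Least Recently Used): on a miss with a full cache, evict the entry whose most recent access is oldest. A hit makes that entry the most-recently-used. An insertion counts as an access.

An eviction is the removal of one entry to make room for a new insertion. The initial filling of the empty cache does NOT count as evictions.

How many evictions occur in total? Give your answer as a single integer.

Answer: 3

Derivation:
LRU simulation (capacity=4):
  1. access X: MISS. Cache (LRU->MRU): [X]
  2. access X: HIT. Cache (LRU->MRU): [X]
  3. access X: HIT. Cache (LRU->MRU): [X]
  4. access X: HIT. Cache (LRU->MRU): [X]
  5. access X: HIT. Cache (LRU->MRU): [X]
  6. access T: MISS. Cache (LRU->MRU): [X T]
  7. access Z: MISS. Cache (LRU->MRU): [X T Z]
  8. access X: HIT. Cache (LRU->MRU): [T Z X]
  9. access Z: HIT. Cache (LRU->MRU): [T X Z]
  10. access Z: HIT. Cache (LRU->MRU): [T X Z]
  11. access M: MISS. Cache (LRU->MRU): [T X Z M]
  12. access M: HIT. Cache (LRU->MRU): [T X Z M]
  13. access M: HIT. Cache (LRU->MRU): [T X Z M]
  14. access E: MISS, evict T. Cache (LRU->MRU): [X Z M E]
  15. access A: MISS, evict X. Cache (LRU->MRU): [Z M E A]
  16. access X: MISS, evict Z. Cache (LRU->MRU): [M E A X]
Total: 9 hits, 7 misses, 3 evictions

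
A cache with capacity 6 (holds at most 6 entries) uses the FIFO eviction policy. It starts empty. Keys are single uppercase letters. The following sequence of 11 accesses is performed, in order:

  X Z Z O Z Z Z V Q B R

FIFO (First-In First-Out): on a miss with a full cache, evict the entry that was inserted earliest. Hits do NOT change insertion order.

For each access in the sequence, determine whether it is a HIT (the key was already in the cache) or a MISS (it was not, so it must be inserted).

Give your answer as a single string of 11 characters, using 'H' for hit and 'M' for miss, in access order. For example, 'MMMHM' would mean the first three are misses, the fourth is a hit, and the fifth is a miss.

Answer: MMHMHHHMMMM

Derivation:
FIFO simulation (capacity=6):
  1. access X: MISS. Cache (old->new): [X]
  2. access Z: MISS. Cache (old->new): [X Z]
  3. access Z: HIT. Cache (old->new): [X Z]
  4. access O: MISS. Cache (old->new): [X Z O]
  5. access Z: HIT. Cache (old->new): [X Z O]
  6. access Z: HIT. Cache (old->new): [X Z O]
  7. access Z: HIT. Cache (old->new): [X Z O]
  8. access V: MISS. Cache (old->new): [X Z O V]
  9. access Q: MISS. Cache (old->new): [X Z O V Q]
  10. access B: MISS. Cache (old->new): [X Z O V Q B]
  11. access R: MISS, evict X. Cache (old->new): [Z O V Q B R]
Total: 4 hits, 7 misses, 1 evictions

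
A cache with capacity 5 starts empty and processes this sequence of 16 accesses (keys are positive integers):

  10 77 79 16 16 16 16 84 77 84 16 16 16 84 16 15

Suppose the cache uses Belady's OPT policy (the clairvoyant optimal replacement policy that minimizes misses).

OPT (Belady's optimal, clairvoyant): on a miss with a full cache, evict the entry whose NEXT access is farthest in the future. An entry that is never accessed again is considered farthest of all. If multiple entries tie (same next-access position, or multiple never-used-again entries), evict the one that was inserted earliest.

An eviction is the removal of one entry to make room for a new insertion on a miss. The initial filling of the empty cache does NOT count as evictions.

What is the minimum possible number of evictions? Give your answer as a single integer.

Answer: 1

Derivation:
OPT (Belady) simulation (capacity=5):
  1. access 10: MISS. Cache: [10]
  2. access 77: MISS. Cache: [10 77]
  3. access 79: MISS. Cache: [10 77 79]
  4. access 16: MISS. Cache: [10 77 79 16]
  5. access 16: HIT. Next use of 16: step 6. Cache: [10 77 79 16]
  6. access 16: HIT. Next use of 16: step 7. Cache: [10 77 79 16]
  7. access 16: HIT. Next use of 16: step 11. Cache: [10 77 79 16]
  8. access 84: MISS. Cache: [10 77 79 16 84]
  9. access 77: HIT. Next use of 77: never. Cache: [10 77 79 16 84]
  10. access 84: HIT. Next use of 84: step 14. Cache: [10 77 79 16 84]
  11. access 16: HIT. Next use of 16: step 12. Cache: [10 77 79 16 84]
  12. access 16: HIT. Next use of 16: step 13. Cache: [10 77 79 16 84]
  13. access 16: HIT. Next use of 16: step 15. Cache: [10 77 79 16 84]
  14. access 84: HIT. Next use of 84: never. Cache: [10 77 79 16 84]
  15. access 16: HIT. Next use of 16: never. Cache: [10 77 79 16 84]
  16. access 15: MISS, evict 10 (next use: never). Cache: [77 79 16 84 15]
Total: 10 hits, 6 misses, 1 evictions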